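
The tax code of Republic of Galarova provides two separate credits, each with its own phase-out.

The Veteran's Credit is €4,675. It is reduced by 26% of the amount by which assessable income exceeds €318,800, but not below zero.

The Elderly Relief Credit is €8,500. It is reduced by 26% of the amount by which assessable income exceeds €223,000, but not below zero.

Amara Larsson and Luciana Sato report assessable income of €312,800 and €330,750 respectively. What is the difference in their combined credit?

Amara (€312,800): Veteran's Credit: €312,800 is at or below the €318,800 threshold, so the full €4,675 applies. Elderly Relief Credit: 26% of the €89,800 excess over €223,000 is €23,348 ≥ base, so the credit is €0. total €4,675 + €0 = €4,675
Luciana (€330,750): Veteran's Credit: 26% of the €11,950 excess over €318,800 is €3,107; credit = €4,675 − €3,107 = €1,568. Elderly Relief Credit: 26% of the €107,750 excess over €223,000 is €28,015 ≥ base, so the credit is €0. total €1,568 + €0 = €1,568
Difference: |€4,675 − €1,568| = €3,107.

€3,107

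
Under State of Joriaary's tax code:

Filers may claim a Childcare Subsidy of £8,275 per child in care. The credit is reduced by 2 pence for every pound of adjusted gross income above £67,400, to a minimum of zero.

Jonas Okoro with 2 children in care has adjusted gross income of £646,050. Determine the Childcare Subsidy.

£4,977

Childcare Subsidy: base = 2 × £8,275 = £16,550. 2% of the £578,650 excess over £67,400 is £11,573; credit = £16,550 − £11,573 = £4,977.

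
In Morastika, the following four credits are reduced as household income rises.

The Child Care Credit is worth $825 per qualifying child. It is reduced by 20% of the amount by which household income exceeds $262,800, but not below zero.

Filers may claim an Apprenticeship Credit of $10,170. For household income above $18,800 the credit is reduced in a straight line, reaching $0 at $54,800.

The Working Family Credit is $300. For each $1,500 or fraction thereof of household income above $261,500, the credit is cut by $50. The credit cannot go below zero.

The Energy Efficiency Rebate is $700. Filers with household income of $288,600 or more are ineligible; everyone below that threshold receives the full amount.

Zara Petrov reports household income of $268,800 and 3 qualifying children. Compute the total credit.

$2,025

Child Care Credit: base = 3 × $825 = $2,475. 20% of the $6,000 excess over $262,800 is $1,200; credit = $2,475 − $1,200 = $1,275.
Apprenticeship Credit: $268,800 is at or above $54,800, so the credit is $0.
Working Family Credit: income exceeds $261,500 by $7,300, which is 5 full-or-partial $1,500 increments; reduction = 5 × $50 = $250, leaving $50.
Energy Efficiency Rebate: $268,800 is below the $288,600 cutoff, so the full $700 applies.
Total: $1,275 + $0 + $50 + $700 = $2,025.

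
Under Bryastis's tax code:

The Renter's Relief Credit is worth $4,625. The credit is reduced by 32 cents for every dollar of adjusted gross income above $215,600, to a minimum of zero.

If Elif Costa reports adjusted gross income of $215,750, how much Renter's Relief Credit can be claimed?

Renter's Relief Credit: 32% of the $150 excess over $215,600 is $48; credit = $4,625 − $48 = $4,577.

$4,577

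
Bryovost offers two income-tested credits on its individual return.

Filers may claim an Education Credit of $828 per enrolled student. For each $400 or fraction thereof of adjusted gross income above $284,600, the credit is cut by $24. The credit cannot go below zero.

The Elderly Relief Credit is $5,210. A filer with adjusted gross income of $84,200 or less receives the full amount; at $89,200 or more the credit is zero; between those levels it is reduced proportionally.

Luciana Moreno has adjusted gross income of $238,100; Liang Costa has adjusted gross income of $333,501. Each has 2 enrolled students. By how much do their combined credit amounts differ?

Luciana ($238,100): Education Credit: base = 2 × $828 = $1,656. $238,100 is at or below the $284,600 threshold, so the full $1,656 applies. Elderly Relief Credit: $238,100 is at or above $89,200, so the credit is $0. total $1,656 + $0 = $1,656
Liang ($333,501): Education Credit: base = 2 × $828 = $1,656. income exceeds $284,600 by $48,901 → 123 increments × $24 = $2,952 ≥ base, so the credit is $0. Elderly Relief Credit: $333,501 is at or above $89,200, so the credit is $0. total $0 + $0 = $0
Difference: |$1,656 − $0| = $1,656.

$1,656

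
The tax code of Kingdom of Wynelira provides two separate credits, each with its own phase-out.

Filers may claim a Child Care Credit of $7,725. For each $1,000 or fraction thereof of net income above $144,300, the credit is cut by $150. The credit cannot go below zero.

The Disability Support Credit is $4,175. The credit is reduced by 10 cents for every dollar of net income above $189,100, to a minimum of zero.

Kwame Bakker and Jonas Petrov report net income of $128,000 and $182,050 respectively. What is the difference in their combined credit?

$5,700

Kwame ($128,000): Child Care Credit: $128,000 is at or below the $144,300 threshold, so the full $7,725 applies. Disability Support Credit: $128,000 is at or below the $189,100 threshold, so the full $4,175 applies. total $7,725 + $4,175 = $11,900
Jonas ($182,050): Child Care Credit: income exceeds $144,300 by $37,750, which is 38 full-or-partial $1,000 increments; reduction = 38 × $150 = $5,700, leaving $2,025. Disability Support Credit: $182,050 is at or below the $189,100 threshold, so the full $4,175 applies. total $2,025 + $4,175 = $6,200
Difference: |$11,900 − $6,200| = $5,700.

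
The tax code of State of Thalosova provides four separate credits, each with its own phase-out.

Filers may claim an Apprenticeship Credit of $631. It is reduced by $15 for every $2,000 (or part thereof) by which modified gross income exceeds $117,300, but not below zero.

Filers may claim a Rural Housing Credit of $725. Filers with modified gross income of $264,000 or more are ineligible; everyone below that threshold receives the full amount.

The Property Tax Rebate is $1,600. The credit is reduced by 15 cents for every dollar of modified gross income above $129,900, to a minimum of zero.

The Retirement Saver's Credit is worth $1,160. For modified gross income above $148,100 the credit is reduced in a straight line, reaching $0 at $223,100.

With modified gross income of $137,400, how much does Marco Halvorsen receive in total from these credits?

Apprenticeship Credit: income exceeds $117,300 by $20,100, which is 11 full-or-partial $2,000 increments; reduction = 11 × $15 = $165, leaving $466.
Rural Housing Credit: $137,400 is below the $264,000 cutoff, so the full $725 applies.
Property Tax Rebate: 15% of the $7,500 excess over $129,900 is $1,125; credit = $1,600 − $1,125 = $475.
Retirement Saver's Credit: $137,400 is at or below the $148,100 threshold, so the full $1,160 applies.
Total: $466 + $725 + $475 + $1,160 = $2,826.

$2,826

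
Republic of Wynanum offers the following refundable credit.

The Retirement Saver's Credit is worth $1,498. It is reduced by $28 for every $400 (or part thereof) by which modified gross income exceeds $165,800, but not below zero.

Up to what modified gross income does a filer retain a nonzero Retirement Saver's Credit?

After 53 increments the reduction is 53 × $28 = $1,484, leaving $14; one more increment wipes it out. Increment 53 ends at excess 53 × $400 = $21,200, so the highest qualifying income is $165,800 + $21,200 = $187,000.

$187,000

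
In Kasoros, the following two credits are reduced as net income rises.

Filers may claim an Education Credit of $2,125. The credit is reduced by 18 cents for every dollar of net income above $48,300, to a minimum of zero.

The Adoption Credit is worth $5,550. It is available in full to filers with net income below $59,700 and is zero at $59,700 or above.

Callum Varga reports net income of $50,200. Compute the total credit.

$7,333

Education Credit: 18% of the $1,900 excess over $48,300 is $342; credit = $2,125 − $342 = $1,783.
Adoption Credit: $50,200 is below the $59,700 cutoff, so the full $5,550 applies.
Total: $1,783 + $5,550 = $7,333.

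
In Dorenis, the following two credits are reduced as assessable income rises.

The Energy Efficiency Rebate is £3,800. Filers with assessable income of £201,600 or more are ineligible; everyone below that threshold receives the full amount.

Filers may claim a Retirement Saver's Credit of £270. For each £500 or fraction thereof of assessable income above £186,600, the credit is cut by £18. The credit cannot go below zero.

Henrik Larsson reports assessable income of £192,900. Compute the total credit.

£3,836

Energy Efficiency Rebate: £192,900 is below the £201,600 cutoff, so the full £3,800 applies.
Retirement Saver's Credit: income exceeds £186,600 by £6,300, which is 13 full-or-partial £500 increments; reduction = 13 × £18 = £234, leaving £36.
Total: £3,800 + £36 = £3,836.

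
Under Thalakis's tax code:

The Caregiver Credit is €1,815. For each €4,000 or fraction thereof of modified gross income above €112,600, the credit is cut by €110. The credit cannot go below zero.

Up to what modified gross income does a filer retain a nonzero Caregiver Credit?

€176,600

After 16 increments the reduction is 16 × €110 = €1,760, leaving €55; one more increment wipes it out. Increment 16 ends at excess 16 × €4,000 = €64,000, so the highest qualifying income is €112,600 + €64,000 = €176,600.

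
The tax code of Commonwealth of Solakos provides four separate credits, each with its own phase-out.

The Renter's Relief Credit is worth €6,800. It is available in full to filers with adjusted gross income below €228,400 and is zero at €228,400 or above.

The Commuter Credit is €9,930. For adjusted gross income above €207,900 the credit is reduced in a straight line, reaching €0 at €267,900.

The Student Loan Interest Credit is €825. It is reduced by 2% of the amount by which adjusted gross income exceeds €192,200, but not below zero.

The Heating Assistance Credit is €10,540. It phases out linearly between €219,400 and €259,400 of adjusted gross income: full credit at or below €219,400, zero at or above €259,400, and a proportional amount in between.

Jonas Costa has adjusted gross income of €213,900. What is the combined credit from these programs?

€26,668

Renter's Relief Credit: €213,900 is below the €228,400 cutoff, so the full €6,800 applies.
Commuter Credit: €213,900 is €6,000 into a €60,000 phase-out range, leaving 54,000/60,000 of the credit: €9,930 × 54,000/60,000 = €8,937.
Student Loan Interest Credit: 2% of the €21,700 excess over €192,200 is €434; credit = €825 − €434 = €391.
Heating Assistance Credit: €213,900 is at or below the €219,400 threshold, so the full €10,540 applies.
Total: €6,800 + €8,937 + €391 + €10,540 = €26,668.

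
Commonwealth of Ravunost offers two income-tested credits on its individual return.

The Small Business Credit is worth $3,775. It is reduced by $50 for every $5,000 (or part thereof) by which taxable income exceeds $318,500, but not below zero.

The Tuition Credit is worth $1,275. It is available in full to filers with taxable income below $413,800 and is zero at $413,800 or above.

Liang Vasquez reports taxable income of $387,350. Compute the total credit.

$4,350

Small Business Credit: income exceeds $318,500 by $68,850, which is 14 full-or-partial $5,000 increments; reduction = 14 × $50 = $700, leaving $3,075.
Tuition Credit: $387,350 is below the $413,800 cutoff, so the full $1,275 applies.
Total: $3,075 + $1,275 = $4,350.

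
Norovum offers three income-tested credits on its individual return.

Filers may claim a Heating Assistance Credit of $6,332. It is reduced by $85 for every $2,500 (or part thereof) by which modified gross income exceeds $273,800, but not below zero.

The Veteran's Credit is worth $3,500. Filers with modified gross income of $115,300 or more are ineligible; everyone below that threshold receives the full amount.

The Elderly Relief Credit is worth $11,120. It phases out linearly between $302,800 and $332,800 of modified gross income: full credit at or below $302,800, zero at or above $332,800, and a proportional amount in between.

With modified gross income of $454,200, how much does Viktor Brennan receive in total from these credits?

Heating Assistance Credit: income exceeds $273,800 by $180,400, which is 73 full-or-partial $2,500 increments; reduction = 73 × $85 = $6,205, leaving $127.
Veteran's Credit: $454,200 meets or exceeds the $115,300 cutoff, so the credit is $0.
Elderly Relief Credit: $454,200 is at or above $332,800, so the credit is $0.
Total: $127 + $0 + $0 = $127.

$127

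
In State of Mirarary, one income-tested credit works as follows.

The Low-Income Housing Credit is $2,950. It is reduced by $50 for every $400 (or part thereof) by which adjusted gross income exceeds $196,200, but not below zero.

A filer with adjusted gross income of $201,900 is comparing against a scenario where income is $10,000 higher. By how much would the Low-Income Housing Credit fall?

$1,250

At $201,900 — income exceeds $196,200 by $5,700, which is 15 full-or-partial $400 increments; reduction = 15 × $50 = $750, leaving $2,200.
At $211,900 — income exceeds $196,200 by $15,700, which is 40 full-or-partial $400 increments; reduction = 40 × $50 = $2,000, leaving $950.
Lost: $2,200 − $950 = $1,250.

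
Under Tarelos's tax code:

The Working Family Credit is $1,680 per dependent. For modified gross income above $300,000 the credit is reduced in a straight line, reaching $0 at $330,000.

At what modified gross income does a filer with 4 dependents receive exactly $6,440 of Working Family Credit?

$301,250

Full credit = 4 × $1,680 = $6,720.
$6,440 is 6,440/6,720 of the full $6,720, so 280/6,720 of the $30,000 range has been used: income = $300,000 + $30,000 × 280/6,720 = $301,250.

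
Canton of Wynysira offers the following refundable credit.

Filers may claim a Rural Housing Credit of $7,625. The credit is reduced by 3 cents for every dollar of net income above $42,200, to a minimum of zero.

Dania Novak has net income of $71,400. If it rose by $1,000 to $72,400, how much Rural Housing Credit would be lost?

$30

At $71,400 — 3% of the $29,200 excess over $42,200 is $876; credit = $7,625 − $876 = $6,749.
At $72,400 — 3% of the $30,200 excess over $42,200 is $906; credit = $7,625 − $906 = $6,719.
Lost: $6,749 − $6,719 = $30.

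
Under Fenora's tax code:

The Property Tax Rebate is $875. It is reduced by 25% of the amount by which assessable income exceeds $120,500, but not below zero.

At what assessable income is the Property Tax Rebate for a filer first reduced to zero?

The credit falls by 25% of each dollar above $120,500, so it reaches zero when the excess is $875 / 25% = $3,500: income = $120,500 + $3,500 = $124,000.

$124,000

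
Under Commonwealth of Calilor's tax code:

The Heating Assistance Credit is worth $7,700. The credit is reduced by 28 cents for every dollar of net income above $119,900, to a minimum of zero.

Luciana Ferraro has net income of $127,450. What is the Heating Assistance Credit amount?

$5,586

Heating Assistance Credit: 28% of the $7,550 excess over $119,900 is $2,114; credit = $7,700 − $2,114 = $5,586.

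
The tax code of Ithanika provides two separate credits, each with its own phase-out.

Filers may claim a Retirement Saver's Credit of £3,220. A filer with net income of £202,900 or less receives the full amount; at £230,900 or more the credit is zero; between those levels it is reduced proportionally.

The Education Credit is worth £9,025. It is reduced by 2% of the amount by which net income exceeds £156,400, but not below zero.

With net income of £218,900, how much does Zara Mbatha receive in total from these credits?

£9,155

Retirement Saver's Credit: £218,900 is £16,000 into a £28,000 phase-out range, leaving 12,000/28,000 of the credit: £3,220 × 12,000/28,000 = £1,380.
Education Credit: 2% of the £62,500 excess over £156,400 is £1,250; credit = £9,025 − £1,250 = £7,775.
Total: £1,380 + £7,775 = £9,155.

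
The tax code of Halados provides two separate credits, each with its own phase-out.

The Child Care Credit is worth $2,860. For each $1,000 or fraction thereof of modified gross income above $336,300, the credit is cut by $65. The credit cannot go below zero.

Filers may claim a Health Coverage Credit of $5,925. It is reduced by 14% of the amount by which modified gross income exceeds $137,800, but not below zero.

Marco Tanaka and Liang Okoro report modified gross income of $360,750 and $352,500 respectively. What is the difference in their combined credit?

Marco ($360,750): Child Care Credit: income exceeds $336,300 by $24,450, which is 25 full-or-partial $1,000 increments; reduction = 25 × $65 = $1,625, leaving $1,235. Health Coverage Credit: 14% of the $222,950 excess over $137,800 is $31,213 ≥ base, so the credit is $0. total $1,235 + $0 = $1,235
Liang ($352,500): Child Care Credit: income exceeds $336,300 by $16,200, which is 17 full-or-partial $1,000 increments; reduction = 17 × $65 = $1,105, leaving $1,755. Health Coverage Credit: 14% of the $214,700 excess over $137,800 is $30,058 ≥ base, so the credit is $0. total $1,755 + $0 = $1,755
Difference: |$1,235 − $1,755| = $520.

$520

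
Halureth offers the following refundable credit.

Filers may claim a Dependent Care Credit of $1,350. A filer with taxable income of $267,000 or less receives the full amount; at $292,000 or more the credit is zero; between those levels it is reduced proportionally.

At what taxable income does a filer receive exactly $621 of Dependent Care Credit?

$621 is 621/1,350 of the full $1,350, so 729/1,350 of the $25,000 range has been used: income = $267,000 + $25,000 × 729/1,350 = $280,500.

$280,500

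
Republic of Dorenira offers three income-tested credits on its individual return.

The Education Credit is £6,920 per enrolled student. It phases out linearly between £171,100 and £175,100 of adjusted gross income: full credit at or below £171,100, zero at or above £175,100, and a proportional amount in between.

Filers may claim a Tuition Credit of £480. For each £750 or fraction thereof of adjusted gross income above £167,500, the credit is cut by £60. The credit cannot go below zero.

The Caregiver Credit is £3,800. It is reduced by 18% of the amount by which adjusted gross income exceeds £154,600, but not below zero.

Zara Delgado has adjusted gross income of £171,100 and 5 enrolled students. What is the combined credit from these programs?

Education Credit: base = 5 × £6,920 = £34,600. £171,100 is at or below the £171,100 threshold, so the full £34,600 applies.
Tuition Credit: income exceeds £167,500 by £3,600, which is 5 full-or-partial £750 increments; reduction = 5 × £60 = £300, leaving £180.
Caregiver Credit: 18% of the £16,500 excess over £154,600 is £2,970; credit = £3,800 − £2,970 = £830.
Total: £34,600 + £180 + £830 = £35,610.

£35,610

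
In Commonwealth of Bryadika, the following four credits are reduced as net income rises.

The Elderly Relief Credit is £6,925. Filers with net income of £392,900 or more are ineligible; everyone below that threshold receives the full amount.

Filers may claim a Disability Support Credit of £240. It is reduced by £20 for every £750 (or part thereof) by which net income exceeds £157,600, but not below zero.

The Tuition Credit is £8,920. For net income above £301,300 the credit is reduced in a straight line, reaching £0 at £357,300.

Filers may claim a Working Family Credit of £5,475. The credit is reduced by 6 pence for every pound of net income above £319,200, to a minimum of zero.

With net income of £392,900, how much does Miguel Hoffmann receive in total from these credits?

£1,053

Elderly Relief Credit: £392,900 meets or exceeds the £392,900 cutoff, so the credit is £0.
Disability Support Credit: income exceeds £157,600 by £235,300 → 314 increments × £20 = £6,280 ≥ base, so the credit is £0.
Tuition Credit: £392,900 is at or above £357,300, so the credit is £0.
Working Family Credit: 6% of the £73,700 excess over £319,200 is £4,422; credit = £5,475 − £4,422 = £1,053.
Total: £0 + £0 + £0 + £1,053 = £1,053.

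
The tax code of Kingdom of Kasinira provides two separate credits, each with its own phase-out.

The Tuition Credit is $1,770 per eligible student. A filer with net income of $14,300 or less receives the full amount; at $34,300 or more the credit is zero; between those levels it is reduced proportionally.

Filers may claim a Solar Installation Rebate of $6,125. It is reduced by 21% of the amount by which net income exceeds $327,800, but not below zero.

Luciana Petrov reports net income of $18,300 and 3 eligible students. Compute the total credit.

$10,373

Tuition Credit: base = 3 × $1,770 = $5,310. $18,300 is $4,000 into a $20,000 phase-out range, leaving 16,000/20,000 of the credit: $5,310 × 16,000/20,000 = $4,248.
Solar Installation Rebate: $18,300 is at or below the $327,800 threshold, so the full $6,125 applies.
Total: $4,248 + $6,125 = $10,373.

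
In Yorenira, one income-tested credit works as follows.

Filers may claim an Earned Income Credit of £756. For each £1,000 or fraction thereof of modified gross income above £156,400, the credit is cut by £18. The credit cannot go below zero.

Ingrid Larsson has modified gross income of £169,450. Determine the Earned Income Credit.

Earned Income Credit: income exceeds £156,400 by £13,050, which is 14 full-or-partial £1,000 increments; reduction = 14 × £18 = £252, leaving £504.

£504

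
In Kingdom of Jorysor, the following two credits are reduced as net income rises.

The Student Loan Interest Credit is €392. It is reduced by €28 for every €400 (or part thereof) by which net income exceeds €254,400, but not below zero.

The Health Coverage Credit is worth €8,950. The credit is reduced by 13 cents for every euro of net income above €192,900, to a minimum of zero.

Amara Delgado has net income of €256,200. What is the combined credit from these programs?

Student Loan Interest Credit: income exceeds €254,400 by €1,800, which is 5 full-or-partial €400 increments; reduction = 5 × €28 = €140, leaving €252.
Health Coverage Credit: 13% of the €63,300 excess over €192,900 is €8,229; credit = €8,950 − €8,229 = €721.
Total: €252 + €721 = €973.

€973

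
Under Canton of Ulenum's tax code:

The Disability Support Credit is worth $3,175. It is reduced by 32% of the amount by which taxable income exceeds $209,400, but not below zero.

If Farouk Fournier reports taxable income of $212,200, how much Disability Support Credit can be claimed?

$2,279

Disability Support Credit: 32% of the $2,800 excess over $209,400 is $896; credit = $3,175 − $896 = $2,279.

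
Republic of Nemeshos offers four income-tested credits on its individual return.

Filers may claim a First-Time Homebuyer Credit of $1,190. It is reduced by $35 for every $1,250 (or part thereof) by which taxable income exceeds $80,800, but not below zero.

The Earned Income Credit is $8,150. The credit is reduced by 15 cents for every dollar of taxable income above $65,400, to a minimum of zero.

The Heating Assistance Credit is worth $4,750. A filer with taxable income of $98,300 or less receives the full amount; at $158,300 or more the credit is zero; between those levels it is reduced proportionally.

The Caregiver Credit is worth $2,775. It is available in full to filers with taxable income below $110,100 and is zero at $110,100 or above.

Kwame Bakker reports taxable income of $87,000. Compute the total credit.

$13,450

First-Time Homebuyer Credit: income exceeds $80,800 by $6,200, which is 5 full-or-partial $1,250 increments; reduction = 5 × $35 = $175, leaving $1,015.
Earned Income Credit: 15% of the $21,600 excess over $65,400 is $3,240; credit = $8,150 − $3,240 = $4,910.
Heating Assistance Credit: $87,000 is at or below the $98,300 threshold, so the full $4,750 applies.
Caregiver Credit: $87,000 is below the $110,100 cutoff, so the full $2,775 applies.
Total: $1,015 + $4,910 + $4,750 + $2,775 = $13,450.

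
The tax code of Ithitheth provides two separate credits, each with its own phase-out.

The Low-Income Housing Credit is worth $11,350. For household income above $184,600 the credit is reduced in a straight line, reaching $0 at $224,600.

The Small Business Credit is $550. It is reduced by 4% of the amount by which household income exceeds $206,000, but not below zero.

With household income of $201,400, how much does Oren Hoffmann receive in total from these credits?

$7,133

Low-Income Housing Credit: $201,400 is $16,800 into a $40,000 phase-out range, leaving 23,200/40,000 of the credit: $11,350 × 23,200/40,000 = $6,583.
Small Business Credit: $201,400 is at or below the $206,000 threshold, so the full $550 applies.
Total: $6,583 + $550 = $7,133.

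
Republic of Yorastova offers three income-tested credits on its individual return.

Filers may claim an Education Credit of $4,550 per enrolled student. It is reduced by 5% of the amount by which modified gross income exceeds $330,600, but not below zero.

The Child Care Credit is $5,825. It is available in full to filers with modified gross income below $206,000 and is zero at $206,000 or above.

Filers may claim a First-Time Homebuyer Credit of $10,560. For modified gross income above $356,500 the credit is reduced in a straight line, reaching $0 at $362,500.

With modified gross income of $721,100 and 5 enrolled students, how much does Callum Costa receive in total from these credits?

Education Credit: base = 5 × $4,550 = $22,750. 5% of the $390,500 excess over $330,600 is $19,525; credit = $22,750 − $19,525 = $3,225.
Child Care Credit: $721,100 meets or exceeds the $206,000 cutoff, so the credit is $0.
First-Time Homebuyer Credit: $721,100 is at or above $362,500, so the credit is $0.
Total: $3,225 + $0 + $0 = $3,225.

$3,225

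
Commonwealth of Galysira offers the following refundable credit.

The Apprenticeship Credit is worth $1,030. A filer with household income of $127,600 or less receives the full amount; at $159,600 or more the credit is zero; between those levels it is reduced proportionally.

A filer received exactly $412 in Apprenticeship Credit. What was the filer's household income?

$412 is 412/1,030 of the full $1,030, so 618/1,030 of the $32,000 range has been used: income = $127,600 + $32,000 × 618/1,030 = $146,800.

$146,800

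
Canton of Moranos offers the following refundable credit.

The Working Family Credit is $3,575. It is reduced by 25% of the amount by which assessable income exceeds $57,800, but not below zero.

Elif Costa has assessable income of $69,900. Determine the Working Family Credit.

Working Family Credit: 25% of the $12,100 excess over $57,800 is $3,025; credit = $3,575 − $3,025 = $550.

$550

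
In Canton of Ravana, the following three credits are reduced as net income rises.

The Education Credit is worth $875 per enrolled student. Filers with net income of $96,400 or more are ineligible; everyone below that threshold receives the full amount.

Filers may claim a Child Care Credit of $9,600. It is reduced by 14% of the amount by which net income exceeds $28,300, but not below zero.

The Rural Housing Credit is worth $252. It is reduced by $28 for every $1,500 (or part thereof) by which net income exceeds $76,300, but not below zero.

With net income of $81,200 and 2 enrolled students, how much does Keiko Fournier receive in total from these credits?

Education Credit: base = 2 × $875 = $1,750. $81,200 is below the $96,400 cutoff, so the full $1,750 applies.
Child Care Credit: 14% of the $52,900 excess over $28,300 is $7,406; credit = $9,600 − $7,406 = $2,194.
Rural Housing Credit: income exceeds $76,300 by $4,900, which is 4 full-or-partial $1,500 increments; reduction = 4 × $28 = $112, leaving $140.
Total: $1,750 + $2,194 + $140 = $4,084.

$4,084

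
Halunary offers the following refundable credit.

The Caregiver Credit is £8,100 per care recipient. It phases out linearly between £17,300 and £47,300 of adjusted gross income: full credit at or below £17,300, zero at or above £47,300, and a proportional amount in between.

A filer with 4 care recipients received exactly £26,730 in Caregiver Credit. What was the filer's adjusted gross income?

£22,550

Full credit = 4 × £8,100 = £32,400.
£26,730 is 26,730/32,400 of the full £32,400, so 5,670/32,400 of the £30,000 range has been used: income = £17,300 + £30,000 × 5,670/32,400 = £22,550.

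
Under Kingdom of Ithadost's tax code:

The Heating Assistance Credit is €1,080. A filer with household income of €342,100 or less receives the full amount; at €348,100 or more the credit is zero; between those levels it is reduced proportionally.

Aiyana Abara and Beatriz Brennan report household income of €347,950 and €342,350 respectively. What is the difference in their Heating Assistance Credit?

Aiyana (€347,950): Heating Assistance Credit: €347,950 is €5,850 into a €6,000 phase-out range, leaving 150/6,000 of the credit: €1,080 × 150/6,000 = €27.
Beatriz (€342,350): Heating Assistance Credit: €342,350 is €250 into a €6,000 phase-out range, leaving 5,750/6,000 of the credit: €1,080 × 5,750/6,000 = €1,035.
Difference: |€27 − €1,035| = €1,008.

€1,008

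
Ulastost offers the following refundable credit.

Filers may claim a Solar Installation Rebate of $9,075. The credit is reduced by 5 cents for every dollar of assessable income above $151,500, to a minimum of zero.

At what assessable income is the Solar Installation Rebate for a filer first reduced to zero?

The credit falls by 5% of each dollar above $151,500, so it reaches zero when the excess is $9,075 / 5% = $181,500: income = $151,500 + $181,500 = $333,000.

$333,000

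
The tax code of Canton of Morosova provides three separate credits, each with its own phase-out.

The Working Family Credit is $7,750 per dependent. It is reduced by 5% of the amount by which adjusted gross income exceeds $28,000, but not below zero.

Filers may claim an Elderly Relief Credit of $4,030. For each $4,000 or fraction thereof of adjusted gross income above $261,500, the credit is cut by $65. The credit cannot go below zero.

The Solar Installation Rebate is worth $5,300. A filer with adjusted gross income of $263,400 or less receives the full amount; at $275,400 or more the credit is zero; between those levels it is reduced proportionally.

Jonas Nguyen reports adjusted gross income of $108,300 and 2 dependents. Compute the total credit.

Working Family Credit: base = 2 × $7,750 = $15,500. 5% of the $80,300 excess over $28,000 is $4,015; credit = $15,500 − $4,015 = $11,485.
Elderly Relief Credit: $108,300 is at or below the $261,500 threshold, so the full $4,030 applies.
Solar Installation Rebate: $108,300 is at or below the $263,400 threshold, so the full $5,300 applies.
Total: $11,485 + $4,030 + $5,300 = $20,815.

$20,815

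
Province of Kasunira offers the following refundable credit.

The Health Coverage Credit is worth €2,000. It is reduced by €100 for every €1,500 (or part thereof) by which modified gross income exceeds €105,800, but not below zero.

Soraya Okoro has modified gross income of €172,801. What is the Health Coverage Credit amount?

€0

Health Coverage Credit: income exceeds €105,800 by €67,001 → 45 increments × €100 = €4,500 ≥ base, so the credit is €0.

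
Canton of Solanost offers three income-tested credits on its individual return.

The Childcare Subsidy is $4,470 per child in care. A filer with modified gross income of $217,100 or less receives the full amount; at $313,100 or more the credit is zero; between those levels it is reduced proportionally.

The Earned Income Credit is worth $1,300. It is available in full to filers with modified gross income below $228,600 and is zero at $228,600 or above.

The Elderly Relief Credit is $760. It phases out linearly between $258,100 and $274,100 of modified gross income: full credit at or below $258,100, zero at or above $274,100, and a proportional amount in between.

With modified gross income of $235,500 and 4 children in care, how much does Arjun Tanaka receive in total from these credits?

Childcare Subsidy: base = 4 × $4,470 = $17,880. $235,500 is $18,400 into a $96,000 phase-out range, leaving 77,600/96,000 of the credit: $17,880 × 77,600/96,000 = $14,453.
Earned Income Credit: $235,500 meets or exceeds the $228,600 cutoff, so the credit is $0.
Elderly Relief Credit: $235,500 is at or below the $258,100 threshold, so the full $760 applies.
Total: $14,453 + $0 + $760 = $15,213.

$15,213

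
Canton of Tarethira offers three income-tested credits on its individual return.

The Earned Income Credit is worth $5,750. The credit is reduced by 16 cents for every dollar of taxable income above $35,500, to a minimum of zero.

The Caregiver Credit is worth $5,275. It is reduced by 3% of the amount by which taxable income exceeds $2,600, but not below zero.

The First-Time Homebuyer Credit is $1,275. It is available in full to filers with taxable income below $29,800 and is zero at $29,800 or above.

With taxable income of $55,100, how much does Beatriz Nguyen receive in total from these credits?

$6,314

Earned Income Credit: 16% of the $19,600 excess over $35,500 is $3,136; credit = $5,750 − $3,136 = $2,614.
Caregiver Credit: 3% of the $52,500 excess over $2,600 is $1,575; credit = $5,275 − $1,575 = $3,700.
First-Time Homebuyer Credit: $55,100 meets or exceeds the $29,800 cutoff, so the credit is $0.
Total: $2,614 + $3,700 + $0 = $6,314.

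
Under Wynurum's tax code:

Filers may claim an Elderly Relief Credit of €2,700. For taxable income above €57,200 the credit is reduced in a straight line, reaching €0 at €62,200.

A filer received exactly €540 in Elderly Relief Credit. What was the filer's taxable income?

€540 is 540/2,700 of the full €2,700, so 2,160/2,700 of the €5,000 range has been used: income = €57,200 + €5,000 × 2,160/2,700 = €61,200.

€61,200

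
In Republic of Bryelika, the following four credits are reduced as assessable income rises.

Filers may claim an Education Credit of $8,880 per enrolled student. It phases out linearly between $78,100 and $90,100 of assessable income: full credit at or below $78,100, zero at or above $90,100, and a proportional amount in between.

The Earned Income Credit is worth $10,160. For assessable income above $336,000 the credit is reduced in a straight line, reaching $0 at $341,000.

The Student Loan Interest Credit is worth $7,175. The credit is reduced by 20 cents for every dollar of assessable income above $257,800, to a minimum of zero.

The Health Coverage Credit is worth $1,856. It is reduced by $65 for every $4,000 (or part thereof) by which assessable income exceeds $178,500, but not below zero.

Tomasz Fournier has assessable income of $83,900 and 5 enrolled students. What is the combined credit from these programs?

$42,131

Education Credit: base = 5 × $8,880 = $44,400. $83,900 is $5,800 into a $12,000 phase-out range, leaving 6,200/12,000 of the credit: $44,400 × 6,200/12,000 = $22,940.
Earned Income Credit: $83,900 is at or below the $336,000 threshold, so the full $10,160 applies.
Student Loan Interest Credit: $83,900 is at or below the $257,800 threshold, so the full $7,175 applies.
Health Coverage Credit: $83,900 is at or below the $178,500 threshold, so the full $1,856 applies.
Total: $22,940 + $10,160 + $7,175 + $1,856 = $42,131.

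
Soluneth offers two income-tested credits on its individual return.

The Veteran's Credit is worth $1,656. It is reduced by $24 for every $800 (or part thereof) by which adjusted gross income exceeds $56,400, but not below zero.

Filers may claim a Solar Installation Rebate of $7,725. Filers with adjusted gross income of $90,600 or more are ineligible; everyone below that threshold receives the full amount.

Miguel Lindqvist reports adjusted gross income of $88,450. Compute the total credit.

$8,397

Veteran's Credit: income exceeds $56,400 by $32,050, which is 41 full-or-partial $800 increments; reduction = 41 × $24 = $984, leaving $672.
Solar Installation Rebate: $88,450 is below the $90,600 cutoff, so the full $7,725 applies.
Total: $672 + $7,725 = $8,397.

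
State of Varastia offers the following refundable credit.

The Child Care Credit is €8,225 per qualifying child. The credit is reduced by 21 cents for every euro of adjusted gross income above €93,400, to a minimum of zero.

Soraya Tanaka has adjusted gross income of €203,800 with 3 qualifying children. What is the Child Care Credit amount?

€1,491

Child Care Credit: base = 3 × €8,225 = €24,675. 21% of the €110,400 excess over €93,400 is €23,184; credit = €24,675 − €23,184 = €1,491.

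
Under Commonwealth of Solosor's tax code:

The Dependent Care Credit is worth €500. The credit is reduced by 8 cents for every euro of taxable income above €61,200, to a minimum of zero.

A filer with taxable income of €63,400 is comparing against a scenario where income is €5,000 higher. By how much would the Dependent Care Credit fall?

At €63,400 — 8% of the €2,200 excess over €61,200 is €176; credit = €500 − €176 = €324.
At €68,400 — 8% of the €7,200 excess over €61,200 is €576 ≥ base, so the credit is €0.
Lost: €324 − €0 = €324.

€324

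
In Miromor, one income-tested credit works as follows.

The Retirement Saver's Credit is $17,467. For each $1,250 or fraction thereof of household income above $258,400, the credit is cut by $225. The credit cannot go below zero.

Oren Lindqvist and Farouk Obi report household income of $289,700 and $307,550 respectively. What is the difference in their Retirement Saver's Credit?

Oren ($289,700): Retirement Saver's Credit: income exceeds $258,400 by $31,300, which is 26 full-or-partial $1,250 increments; reduction = 26 × $225 = $5,850, leaving $11,617.
Farouk ($307,550): Retirement Saver's Credit: income exceeds $258,400 by $49,150, which is 40 full-or-partial $1,250 increments; reduction = 40 × $225 = $9,000, leaving $8,467.
Difference: |$11,617 − $8,467| = $3,150.

$3,150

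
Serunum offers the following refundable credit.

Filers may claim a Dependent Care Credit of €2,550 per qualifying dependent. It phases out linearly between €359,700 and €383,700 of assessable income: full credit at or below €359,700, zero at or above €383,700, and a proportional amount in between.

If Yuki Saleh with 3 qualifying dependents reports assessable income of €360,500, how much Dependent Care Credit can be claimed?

Dependent Care Credit: base = 3 × €2,550 = €7,650. €360,500 is €800 into a €24,000 phase-out range, leaving 23,200/24,000 of the credit: €7,650 × 23,200/24,000 = €7,395.

€7,395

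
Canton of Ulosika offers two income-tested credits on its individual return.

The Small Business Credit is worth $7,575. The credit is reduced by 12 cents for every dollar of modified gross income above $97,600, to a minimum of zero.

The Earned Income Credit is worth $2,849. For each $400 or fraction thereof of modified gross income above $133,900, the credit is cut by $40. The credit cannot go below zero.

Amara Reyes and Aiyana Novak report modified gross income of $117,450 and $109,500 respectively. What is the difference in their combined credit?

Amara ($117,450): Small Business Credit: 12% of the $19,850 excess over $97,600 is $2,382; credit = $7,575 − $2,382 = $5,193. Earned Income Credit: $117,450 is at or below the $133,900 threshold, so the full $2,849 applies. total $5,193 + $2,849 = $8,042
Aiyana ($109,500): Small Business Credit: 12% of the $11,900 excess over $97,600 is $1,428; credit = $7,575 − $1,428 = $6,147. Earned Income Credit: $109,500 is at or below the $133,900 threshold, so the full $2,849 applies. total $6,147 + $2,849 = $8,996
Difference: |$8,042 − $8,996| = $954.

$954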